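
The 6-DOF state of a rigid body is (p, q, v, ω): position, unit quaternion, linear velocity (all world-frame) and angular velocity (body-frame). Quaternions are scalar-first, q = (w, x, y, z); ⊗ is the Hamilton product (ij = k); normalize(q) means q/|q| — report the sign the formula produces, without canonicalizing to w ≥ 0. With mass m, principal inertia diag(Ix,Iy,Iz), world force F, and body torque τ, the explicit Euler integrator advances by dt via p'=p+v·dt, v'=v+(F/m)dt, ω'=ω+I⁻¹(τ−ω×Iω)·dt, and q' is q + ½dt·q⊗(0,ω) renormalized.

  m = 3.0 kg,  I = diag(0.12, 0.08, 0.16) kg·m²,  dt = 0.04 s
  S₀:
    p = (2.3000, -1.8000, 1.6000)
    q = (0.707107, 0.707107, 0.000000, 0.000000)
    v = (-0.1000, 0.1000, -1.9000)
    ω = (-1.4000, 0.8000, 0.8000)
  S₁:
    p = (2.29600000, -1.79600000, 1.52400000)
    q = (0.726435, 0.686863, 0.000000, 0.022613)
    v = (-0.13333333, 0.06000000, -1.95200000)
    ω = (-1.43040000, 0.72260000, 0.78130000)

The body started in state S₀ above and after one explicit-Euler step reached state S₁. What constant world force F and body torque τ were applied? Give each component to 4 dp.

F = (-2.5000, -3.0000, -3.9000)
τ = (-0.0400, -0.1100, -0.0300)

Δω = ω₁−ω₀ = (-0.03040000, -0.07740000, -0.01870000)
gyro term ω₀×Iω₀ = (0.0512, 0.0448, 0.0448)
applied torque τ = (-0.0400, -0.1100, -0.0300)
Δv = v₁−v₀ = (-0.03333333, -0.04000000, -0.05200000)
F = m·Δv/dt = (-2.5000, -3.0000, -3.9000)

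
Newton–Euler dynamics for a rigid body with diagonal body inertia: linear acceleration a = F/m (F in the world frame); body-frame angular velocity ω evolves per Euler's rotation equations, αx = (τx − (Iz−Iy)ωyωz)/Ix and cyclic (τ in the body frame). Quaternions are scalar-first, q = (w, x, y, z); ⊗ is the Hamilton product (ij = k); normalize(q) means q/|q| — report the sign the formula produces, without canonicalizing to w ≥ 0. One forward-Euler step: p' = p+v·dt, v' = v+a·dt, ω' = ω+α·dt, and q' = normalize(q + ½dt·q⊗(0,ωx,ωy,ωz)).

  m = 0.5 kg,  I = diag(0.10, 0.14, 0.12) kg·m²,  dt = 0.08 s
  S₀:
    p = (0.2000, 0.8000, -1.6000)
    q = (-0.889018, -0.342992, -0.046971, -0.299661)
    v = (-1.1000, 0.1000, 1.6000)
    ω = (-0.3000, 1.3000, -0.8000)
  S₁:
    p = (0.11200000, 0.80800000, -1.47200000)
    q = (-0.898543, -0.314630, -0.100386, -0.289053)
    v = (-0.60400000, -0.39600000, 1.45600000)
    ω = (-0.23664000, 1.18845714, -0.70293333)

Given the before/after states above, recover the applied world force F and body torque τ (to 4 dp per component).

v₁ − v₀ = (0.49600000, -0.49600000, -0.14400000)
applied force F = (3.1000, -3.1000, -0.9000)
ω₁ − ω₀ = (0.06336000, -0.11154286, 0.09706667)
applied torque τ = (0.1000, -0.2000, 0.1300)

F = (3.1000, -3.1000, -0.9000)
τ = (0.1000, -0.2000, 0.1300)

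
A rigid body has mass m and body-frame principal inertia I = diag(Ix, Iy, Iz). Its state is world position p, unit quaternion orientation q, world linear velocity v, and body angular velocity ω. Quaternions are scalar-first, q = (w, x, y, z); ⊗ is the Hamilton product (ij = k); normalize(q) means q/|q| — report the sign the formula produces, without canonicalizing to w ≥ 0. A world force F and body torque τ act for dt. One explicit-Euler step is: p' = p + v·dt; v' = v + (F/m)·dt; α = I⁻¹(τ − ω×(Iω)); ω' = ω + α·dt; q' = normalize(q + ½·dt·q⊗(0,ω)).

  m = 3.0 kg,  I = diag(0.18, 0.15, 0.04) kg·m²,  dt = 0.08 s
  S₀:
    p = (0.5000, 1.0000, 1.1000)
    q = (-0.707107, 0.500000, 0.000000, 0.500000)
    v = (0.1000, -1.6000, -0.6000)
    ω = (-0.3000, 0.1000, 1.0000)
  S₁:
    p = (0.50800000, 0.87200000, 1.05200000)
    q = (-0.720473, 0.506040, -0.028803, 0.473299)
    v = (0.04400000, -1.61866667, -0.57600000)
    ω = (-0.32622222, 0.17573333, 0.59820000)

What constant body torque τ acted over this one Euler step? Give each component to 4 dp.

rate change Δω = (-0.02622222, 0.07573333, -0.40180000)
gyro term ω₀×Iω₀ = (-0.0110, -0.0420, 0.0009)
I·α + gyro = (-0.0700, 0.1000, -0.2000)

τ = (-0.0700, 0.1000, -0.2000)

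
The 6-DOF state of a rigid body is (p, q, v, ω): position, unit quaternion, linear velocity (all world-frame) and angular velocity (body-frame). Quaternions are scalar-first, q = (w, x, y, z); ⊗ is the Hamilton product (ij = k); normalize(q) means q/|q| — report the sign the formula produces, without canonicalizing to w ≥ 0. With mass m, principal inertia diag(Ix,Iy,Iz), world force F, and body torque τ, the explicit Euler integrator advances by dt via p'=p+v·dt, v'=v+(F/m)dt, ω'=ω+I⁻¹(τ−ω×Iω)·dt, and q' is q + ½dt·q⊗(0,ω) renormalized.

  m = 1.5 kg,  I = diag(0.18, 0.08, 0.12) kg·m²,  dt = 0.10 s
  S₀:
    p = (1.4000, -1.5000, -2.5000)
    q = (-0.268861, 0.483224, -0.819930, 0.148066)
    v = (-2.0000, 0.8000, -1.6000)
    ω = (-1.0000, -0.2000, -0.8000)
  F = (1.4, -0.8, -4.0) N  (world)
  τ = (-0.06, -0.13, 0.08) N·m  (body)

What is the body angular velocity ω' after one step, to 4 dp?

precession coupling ω×(Iω) = (0.0064, 0.0480, -0.0200)
angular accel α = (-0.3689, -2.2250, 0.8333)
new body rate ω' = (-1.0369, -0.4225, -0.7167)

ω' = (-1.0369, -0.4225, -0.7167)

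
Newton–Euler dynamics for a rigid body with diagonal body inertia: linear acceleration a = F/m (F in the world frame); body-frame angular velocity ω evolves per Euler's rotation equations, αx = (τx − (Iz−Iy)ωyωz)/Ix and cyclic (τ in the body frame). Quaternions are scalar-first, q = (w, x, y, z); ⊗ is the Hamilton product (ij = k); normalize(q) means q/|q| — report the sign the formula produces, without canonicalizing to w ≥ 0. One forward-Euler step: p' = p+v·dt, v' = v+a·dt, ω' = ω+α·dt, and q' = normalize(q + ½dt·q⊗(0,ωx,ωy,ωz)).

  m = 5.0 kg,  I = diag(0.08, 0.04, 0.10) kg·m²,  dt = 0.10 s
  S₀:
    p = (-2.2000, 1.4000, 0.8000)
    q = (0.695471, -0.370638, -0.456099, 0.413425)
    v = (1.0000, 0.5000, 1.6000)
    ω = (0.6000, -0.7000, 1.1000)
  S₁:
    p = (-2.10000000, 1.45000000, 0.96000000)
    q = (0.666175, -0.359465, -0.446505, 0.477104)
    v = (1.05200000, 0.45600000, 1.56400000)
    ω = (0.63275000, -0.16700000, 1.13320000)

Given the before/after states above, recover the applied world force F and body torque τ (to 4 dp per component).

ω₁ − ω₀ = (0.03275000, 0.53300000, 0.03320000)
applied torque τ = (-0.0200, 0.2000, 0.0500)
velocity change Δv = (0.05200000, -0.04400000, -0.03600000)
applied force F = (2.6000, -2.2000, -1.8000)

F = (2.6000, -2.2000, -1.8000)
τ = (-0.0200, 0.2000, 0.0500)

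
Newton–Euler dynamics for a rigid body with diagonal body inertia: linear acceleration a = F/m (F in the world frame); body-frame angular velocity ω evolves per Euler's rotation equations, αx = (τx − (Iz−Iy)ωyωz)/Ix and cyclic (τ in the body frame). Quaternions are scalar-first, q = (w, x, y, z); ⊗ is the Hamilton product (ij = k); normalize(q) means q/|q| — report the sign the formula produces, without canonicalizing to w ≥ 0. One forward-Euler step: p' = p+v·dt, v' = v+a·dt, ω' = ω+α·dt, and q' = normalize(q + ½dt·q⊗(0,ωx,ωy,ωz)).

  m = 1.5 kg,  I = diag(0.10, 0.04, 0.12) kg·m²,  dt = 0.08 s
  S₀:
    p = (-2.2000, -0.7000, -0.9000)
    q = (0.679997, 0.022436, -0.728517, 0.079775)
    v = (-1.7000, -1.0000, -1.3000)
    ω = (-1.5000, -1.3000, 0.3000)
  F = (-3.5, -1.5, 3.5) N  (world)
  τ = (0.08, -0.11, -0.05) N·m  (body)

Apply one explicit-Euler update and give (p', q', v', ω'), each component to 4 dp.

p' = (-2.3360, -0.7800, -1.0040)
q' = (0.6404, -0.0229, -0.7665, 0.0429)
v' = (-1.8867, -1.0800, -1.1133)
ω' = (-1.4110, -1.5380, 0.3447)

p + v·dt = (-2.3360, -0.7800, -1.0040)
v' = v + a·dt = (-1.8867, -1.0800, -1.1133)
precession coupling ω×(Iω) = (-0.0312, 0.0090, -0.1170)
(τ − ω×Iω)/I = (1.1120, -2.9750, 0.5583)
new body rate ω' = (-1.4110, -1.5380, 0.3447)
q⊗(0,ω) = (-0.9373506, -1.1348431, -1.0103894, -0.9179432)
q + ½dt·q⊗(0,ω), renormalized = (0.6404, -0.0229, -0.7665, 0.0429)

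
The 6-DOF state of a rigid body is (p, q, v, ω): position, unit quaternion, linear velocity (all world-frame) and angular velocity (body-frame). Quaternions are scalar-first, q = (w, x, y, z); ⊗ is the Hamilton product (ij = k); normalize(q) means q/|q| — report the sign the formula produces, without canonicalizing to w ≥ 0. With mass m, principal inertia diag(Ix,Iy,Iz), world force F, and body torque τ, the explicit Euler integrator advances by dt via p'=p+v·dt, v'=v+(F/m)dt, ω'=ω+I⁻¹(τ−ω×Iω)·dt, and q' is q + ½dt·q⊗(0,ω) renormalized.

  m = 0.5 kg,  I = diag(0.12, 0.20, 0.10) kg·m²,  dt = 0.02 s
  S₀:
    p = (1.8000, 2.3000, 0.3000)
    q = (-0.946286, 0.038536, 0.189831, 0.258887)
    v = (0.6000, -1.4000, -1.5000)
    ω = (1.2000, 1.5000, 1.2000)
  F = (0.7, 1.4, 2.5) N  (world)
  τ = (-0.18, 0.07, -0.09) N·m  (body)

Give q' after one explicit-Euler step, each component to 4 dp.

q' = (-0.9525, 0.0256, 0.1782, 0.2458)

q⊗(0,ω) = (-0.6416541, -1.2960765, -1.1550078, -1.3055364)
q + ½dt·q⊗(0,ω), renormalized = (-0.9525, 0.0256, 0.1782, 0.2458)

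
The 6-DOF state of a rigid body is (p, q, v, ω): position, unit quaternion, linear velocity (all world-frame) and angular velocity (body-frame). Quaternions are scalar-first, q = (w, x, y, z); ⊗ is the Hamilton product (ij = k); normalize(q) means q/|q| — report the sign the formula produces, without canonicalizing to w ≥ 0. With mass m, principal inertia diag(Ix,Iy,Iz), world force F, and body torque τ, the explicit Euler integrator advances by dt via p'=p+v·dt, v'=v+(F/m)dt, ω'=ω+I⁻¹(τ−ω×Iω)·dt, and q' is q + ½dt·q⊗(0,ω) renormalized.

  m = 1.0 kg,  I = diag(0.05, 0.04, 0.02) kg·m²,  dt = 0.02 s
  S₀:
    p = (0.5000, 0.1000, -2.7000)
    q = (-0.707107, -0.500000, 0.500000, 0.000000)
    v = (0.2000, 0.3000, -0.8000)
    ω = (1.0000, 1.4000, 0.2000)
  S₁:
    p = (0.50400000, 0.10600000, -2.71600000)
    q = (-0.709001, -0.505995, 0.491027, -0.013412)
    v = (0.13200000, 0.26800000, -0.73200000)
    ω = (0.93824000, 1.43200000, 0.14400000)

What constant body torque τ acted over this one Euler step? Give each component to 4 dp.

Δω = ω₁−ω₀ = (-0.06176000, 0.03200000, -0.05600000)
gyro term ω₀×Iω₀ = (-0.0056, 0.0060, -0.0140)
I·α + gyro = (-0.1600, 0.0700, -0.0700)

τ = (-0.1600, 0.0700, -0.0700)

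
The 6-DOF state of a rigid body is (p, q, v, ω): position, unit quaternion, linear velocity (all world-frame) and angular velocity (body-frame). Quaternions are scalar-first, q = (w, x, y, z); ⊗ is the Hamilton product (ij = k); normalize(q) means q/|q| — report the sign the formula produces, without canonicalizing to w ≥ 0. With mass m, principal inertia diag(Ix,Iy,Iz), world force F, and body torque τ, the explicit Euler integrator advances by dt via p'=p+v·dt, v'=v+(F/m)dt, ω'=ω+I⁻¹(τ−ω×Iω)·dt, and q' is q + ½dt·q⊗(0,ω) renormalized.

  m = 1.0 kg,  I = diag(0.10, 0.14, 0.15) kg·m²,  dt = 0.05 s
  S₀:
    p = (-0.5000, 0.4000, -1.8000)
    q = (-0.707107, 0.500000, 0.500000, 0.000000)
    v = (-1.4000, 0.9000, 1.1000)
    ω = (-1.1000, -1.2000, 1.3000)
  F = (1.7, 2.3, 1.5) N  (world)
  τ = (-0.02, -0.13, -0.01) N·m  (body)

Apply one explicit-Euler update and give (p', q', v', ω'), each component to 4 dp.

p' = p + v·dt = (-0.5700, 0.4450, -1.7450)
v + (F/m)dt = (-1.3150, 1.0150, 1.1750)
ω×(Iω) gyroscopic = (-0.0156, 0.0715, 0.0528)
(τ − ω×Iω)/I = (-0.0440, -1.4393, -0.4187)
new body rate ω' = (-1.1022, -1.2720, 1.2791)
q⊗(0,ω) = (1.1500000, 1.4278177, 0.1985284, -0.9692391)
updated quaternion q' = (-0.6774, 0.5350, 0.5043, -0.0242)

p' = (-0.5700, 0.4450, -1.7450)
q' = (-0.6774, 0.5350, 0.5043, -0.0242)
v' = (-1.3150, 1.0150, 1.1750)
ω' = (-1.1022, -1.2720, 1.2791)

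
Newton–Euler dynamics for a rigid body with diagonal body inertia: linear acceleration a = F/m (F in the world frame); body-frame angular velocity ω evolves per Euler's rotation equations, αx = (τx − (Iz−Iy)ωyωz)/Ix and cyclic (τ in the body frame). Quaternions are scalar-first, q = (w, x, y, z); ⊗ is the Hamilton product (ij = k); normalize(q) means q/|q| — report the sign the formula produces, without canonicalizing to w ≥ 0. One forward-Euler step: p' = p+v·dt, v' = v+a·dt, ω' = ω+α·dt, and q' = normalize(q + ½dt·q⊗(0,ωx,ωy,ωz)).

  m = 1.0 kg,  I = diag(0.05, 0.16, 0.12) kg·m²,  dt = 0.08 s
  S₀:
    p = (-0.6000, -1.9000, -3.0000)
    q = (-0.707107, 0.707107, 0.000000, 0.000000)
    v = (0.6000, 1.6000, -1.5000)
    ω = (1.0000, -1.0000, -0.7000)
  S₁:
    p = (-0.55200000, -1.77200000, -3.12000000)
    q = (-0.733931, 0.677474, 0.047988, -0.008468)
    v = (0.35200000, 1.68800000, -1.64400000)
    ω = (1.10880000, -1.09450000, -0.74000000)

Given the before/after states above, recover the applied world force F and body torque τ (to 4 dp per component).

velocity change Δv = (-0.24800000, 0.08800000, -0.14400000)
m·(v₁−v₀)/dt = (-3.1000, 1.1000, -1.8000)
rate change Δω = (0.10880000, -0.09450000, -0.04000000)
ω₀×(Iω₀) = (-0.0280, 0.0490, -0.1100)
I·α + gyro = (0.0400, -0.1400, -0.1700)

F = (-3.1000, 1.1000, -1.8000)
τ = (0.0400, -0.1400, -0.1700)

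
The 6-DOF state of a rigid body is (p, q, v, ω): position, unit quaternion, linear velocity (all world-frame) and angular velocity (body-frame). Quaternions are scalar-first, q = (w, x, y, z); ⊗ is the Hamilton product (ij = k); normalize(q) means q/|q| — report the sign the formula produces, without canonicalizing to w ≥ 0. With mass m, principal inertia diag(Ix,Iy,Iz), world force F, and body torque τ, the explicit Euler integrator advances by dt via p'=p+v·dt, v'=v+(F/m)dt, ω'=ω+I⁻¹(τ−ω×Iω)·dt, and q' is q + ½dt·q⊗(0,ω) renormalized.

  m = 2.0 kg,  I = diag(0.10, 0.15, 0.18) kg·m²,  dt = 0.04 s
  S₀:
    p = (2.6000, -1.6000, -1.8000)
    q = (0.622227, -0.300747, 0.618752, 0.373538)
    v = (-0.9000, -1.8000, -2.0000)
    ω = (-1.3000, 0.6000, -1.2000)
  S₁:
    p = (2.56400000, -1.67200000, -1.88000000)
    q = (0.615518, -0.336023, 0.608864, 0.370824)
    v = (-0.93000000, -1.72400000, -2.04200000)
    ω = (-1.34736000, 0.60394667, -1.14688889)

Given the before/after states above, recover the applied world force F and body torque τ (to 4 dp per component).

Δv = v₁−v₀ = (-0.03000000, 0.07600000, -0.04200000)
F = m·Δv/dt = (-1.5000, 3.8000, -2.1000)
ω₁ − ω₀ = (-0.04736000, 0.00394667, 0.05311111)
ω₀×(Iω₀) = (-0.0216, -0.1248, -0.0390)
I·α + gyro = (-0.1400, -0.1100, 0.2000)

F = (-1.5000, 3.8000, -2.1000)
τ = (-0.1400, -0.1100, 0.2000)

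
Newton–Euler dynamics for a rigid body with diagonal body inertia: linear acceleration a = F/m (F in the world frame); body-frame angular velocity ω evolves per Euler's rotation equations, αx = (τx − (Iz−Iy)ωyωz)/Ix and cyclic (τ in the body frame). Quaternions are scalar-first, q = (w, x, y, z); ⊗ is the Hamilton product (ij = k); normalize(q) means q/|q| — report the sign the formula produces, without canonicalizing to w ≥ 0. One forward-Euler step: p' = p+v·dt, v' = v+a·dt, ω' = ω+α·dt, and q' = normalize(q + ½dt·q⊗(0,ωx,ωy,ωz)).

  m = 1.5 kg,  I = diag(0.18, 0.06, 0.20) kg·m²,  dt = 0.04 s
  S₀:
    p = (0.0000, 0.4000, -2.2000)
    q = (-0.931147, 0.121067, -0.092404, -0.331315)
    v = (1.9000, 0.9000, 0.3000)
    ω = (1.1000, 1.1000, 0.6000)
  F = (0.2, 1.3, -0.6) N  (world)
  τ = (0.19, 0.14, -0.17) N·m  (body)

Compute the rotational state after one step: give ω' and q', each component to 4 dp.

ω' = (1.1217, 1.2021, 0.5950)
q' = (-0.9273, 0.1067, -0.1216, -0.3376)

ω×(Iω) gyroscopic = (0.0924, -0.0132, -0.1452)
angular accel α = (0.5422, 2.5533, -0.1240)
ω' = ω + α·dt = (1.1217, 1.2021, 0.5950)
Hamilton product q⊗(0,ω) = (0.1672597, -0.7152576, -1.4613484, -0.3238701)
q + ½dt·q⊗(0,ω), renormalized = (-0.9273, 0.1067, -0.1216, -0.3376)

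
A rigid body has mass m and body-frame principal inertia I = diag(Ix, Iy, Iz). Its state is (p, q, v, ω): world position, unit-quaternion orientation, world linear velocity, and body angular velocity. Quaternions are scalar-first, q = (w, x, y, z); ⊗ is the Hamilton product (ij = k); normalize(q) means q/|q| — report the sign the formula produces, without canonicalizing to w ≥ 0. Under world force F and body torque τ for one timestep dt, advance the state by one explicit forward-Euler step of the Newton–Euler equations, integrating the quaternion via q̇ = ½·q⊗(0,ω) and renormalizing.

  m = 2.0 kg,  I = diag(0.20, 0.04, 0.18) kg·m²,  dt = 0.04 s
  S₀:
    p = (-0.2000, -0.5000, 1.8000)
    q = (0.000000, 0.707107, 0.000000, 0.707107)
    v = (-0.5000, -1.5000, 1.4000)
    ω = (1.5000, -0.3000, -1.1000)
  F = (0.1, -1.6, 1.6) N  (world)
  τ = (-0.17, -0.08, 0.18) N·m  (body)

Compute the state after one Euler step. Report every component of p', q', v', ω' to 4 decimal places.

a = (0.0500, -0.8000, 0.8000)
p + v·dt = (-0.2200, -0.5600, 1.8560)
v + (F/m)dt = (-0.4980, -1.5320, 1.4320)
angular accel α = (-1.0810, -1.1750, 0.6000)
new body rate ω' = (1.4568, -0.3470, -1.0760)
2q̇ = q⊗(0,ω) = (-0.2828428, 0.2121321, 1.8384782, -0.2121321)
updated quaternion q' = (-0.0057, 0.7108, 0.0367, 0.7024)

p' = (-0.2200, -0.5600, 1.8560)
q' = (-0.0057, 0.7108, 0.0367, 0.7024)
v' = (-0.4980, -1.5320, 1.4320)
ω' = (1.4568, -0.3470, -1.0760)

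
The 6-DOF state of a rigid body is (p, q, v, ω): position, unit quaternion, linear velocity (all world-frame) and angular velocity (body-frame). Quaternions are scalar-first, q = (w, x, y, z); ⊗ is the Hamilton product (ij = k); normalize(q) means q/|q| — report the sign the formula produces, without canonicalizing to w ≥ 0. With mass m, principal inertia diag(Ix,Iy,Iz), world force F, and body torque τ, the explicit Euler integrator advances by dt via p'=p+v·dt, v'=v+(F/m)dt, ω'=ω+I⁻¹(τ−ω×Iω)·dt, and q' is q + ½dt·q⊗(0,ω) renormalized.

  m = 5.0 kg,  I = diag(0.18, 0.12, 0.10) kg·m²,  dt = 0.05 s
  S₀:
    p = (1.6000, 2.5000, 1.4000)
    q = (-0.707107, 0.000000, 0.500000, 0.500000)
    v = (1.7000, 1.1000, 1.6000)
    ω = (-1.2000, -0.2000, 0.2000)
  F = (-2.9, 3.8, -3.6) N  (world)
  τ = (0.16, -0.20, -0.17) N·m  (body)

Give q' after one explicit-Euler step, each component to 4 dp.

2q̇ = q⊗(0,ω) = (0.0000000, 1.0485284, -0.4585786, 0.4585786)
updated quaternion q' = (-0.7068, 0.0262, 0.4883, 0.5112)

q' = (-0.7068, 0.0262, 0.4883, 0.5112)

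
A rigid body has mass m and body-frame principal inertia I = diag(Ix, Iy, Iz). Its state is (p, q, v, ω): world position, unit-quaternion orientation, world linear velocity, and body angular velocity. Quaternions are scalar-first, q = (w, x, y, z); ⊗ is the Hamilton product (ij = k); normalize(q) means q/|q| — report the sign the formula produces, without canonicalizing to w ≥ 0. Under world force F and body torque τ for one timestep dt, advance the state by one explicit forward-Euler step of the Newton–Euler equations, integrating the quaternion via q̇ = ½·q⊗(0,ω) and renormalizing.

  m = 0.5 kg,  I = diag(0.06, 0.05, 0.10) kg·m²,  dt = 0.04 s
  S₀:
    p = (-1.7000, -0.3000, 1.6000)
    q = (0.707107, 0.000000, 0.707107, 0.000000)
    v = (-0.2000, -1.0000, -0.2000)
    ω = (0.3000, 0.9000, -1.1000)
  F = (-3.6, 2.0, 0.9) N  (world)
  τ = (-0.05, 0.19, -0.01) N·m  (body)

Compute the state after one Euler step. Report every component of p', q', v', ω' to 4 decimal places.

p' = (-1.7080, -0.3400, 1.5920)
q' = (0.6941, -0.0113, 0.7195, -0.0198)
v' = (-0.4880, -0.8400, -0.1280)
ω' = (0.2997, 1.0414, -1.1029)

precession coupling ω×(Iω) = (-0.0495, 0.0132, -0.0027)
(τ − ω×Iω)/I = (-0.0083, 3.5360, -0.0730)
new body rate ω' = (0.2997, 1.0414, -1.1029)
q⊗(0,ω) = (-0.6363963, -0.5656856, 0.6363963, -0.9899498)
q' = normalize(q + ½dt·q⊗(0,ω)) = (0.6941, -0.0113, 0.7195, -0.0198)
new position p' = (-1.7080, -0.3400, 1.5920)
v + (F/m)dt = (-0.4880, -0.8400, -0.1280)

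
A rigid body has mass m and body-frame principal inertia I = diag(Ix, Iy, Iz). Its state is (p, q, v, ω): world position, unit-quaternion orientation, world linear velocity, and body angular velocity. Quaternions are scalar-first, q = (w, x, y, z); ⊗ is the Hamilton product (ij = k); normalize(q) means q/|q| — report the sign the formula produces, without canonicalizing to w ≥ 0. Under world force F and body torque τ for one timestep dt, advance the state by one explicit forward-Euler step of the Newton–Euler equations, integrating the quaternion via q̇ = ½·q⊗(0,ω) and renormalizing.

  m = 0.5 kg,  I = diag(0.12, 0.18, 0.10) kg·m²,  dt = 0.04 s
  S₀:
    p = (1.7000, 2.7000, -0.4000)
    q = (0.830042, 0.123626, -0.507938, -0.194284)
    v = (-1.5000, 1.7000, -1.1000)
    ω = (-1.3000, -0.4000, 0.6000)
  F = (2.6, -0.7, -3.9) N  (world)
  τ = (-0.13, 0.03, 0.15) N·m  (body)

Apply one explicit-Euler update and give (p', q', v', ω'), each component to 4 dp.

p' = (1.6400, 2.7680, -0.4440)
q' = (0.8312, 0.0944, -0.5108, -0.1984)
v' = (-1.2920, 1.6440, -1.4120)
ω' = (-1.3497, -0.3899, 0.6475)

precession coupling ω×(Iω) = (0.0192, -0.0156, 0.0312)
angular accel α = (-1.2433, 0.2533, 1.1880)
new body rate ω' = (-1.3497, -0.3899, 0.6475)
Hamilton product q⊗(0,ω) = (0.0741090, -1.4615310, -0.1536232, -0.2117446)
q + ½dt·q⊗(0,ω), renormalized = (0.8312, 0.0944, -0.5108, -0.1984)
p' = p + v·dt = (1.6400, 2.7680, -0.4440)
new velocity v' = (-1.2920, 1.6440, -1.4120)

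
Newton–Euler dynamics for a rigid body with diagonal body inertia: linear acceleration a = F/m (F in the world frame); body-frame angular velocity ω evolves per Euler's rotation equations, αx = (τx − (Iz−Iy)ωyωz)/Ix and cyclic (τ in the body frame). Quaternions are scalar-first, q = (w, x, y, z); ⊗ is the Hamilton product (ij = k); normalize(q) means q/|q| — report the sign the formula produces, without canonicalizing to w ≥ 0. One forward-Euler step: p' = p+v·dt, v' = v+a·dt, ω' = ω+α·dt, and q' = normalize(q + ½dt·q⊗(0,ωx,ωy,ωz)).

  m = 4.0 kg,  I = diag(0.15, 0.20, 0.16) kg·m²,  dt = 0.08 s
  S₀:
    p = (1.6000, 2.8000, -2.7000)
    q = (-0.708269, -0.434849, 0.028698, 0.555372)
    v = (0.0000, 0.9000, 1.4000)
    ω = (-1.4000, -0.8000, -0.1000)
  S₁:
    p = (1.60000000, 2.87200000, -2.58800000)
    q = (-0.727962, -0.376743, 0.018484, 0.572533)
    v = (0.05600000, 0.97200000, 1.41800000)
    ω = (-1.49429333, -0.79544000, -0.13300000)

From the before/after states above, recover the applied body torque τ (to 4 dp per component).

τ = (-0.1800, 0.0100, -0.0100)

rate change Δω = (-0.09429333, 0.00456000, -0.03300000)
I·α + gyro = (-0.1800, 0.0100, -0.0100)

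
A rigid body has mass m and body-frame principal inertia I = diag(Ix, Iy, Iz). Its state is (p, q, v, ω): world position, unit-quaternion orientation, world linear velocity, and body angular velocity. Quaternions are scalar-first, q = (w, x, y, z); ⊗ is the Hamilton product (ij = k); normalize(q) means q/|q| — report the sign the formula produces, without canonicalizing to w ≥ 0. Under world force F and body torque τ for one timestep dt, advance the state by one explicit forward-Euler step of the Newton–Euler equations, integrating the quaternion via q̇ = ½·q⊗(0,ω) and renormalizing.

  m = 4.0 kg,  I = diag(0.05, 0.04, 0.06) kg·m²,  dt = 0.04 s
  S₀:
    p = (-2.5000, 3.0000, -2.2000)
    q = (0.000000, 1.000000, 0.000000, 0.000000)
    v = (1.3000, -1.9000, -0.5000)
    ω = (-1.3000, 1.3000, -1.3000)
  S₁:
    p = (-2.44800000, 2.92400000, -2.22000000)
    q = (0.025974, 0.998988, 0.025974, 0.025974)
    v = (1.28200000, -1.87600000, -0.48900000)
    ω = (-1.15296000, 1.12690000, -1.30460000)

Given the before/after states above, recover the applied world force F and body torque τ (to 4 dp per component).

velocity change Δv = (-0.01800000, 0.02400000, 0.01100000)
m·(v₁−v₀)/dt = (-1.8000, 2.4000, 1.1000)
ω₁ − ω₀ = (0.14704000, -0.17310000, -0.00460000)
I·α + gyro = (0.1500, -0.1900, 0.0100)

F = (-1.8000, 2.4000, 1.1000)
τ = (0.1500, -0.1900, 0.0100)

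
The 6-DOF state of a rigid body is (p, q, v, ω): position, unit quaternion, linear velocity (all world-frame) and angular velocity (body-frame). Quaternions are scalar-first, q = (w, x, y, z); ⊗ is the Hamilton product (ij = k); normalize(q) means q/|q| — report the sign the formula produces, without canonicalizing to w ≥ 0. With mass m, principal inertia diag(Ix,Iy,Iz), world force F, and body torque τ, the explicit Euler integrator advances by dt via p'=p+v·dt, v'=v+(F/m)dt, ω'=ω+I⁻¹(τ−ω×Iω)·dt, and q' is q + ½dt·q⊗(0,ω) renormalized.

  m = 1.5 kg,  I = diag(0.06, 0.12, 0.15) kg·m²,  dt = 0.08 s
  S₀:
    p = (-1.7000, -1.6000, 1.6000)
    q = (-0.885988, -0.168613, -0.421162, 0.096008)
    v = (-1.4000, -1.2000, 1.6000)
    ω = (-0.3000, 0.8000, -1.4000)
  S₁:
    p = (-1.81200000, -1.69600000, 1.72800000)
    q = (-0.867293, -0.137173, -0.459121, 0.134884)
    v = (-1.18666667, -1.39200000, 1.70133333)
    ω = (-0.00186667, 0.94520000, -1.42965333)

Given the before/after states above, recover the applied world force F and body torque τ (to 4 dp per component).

F = (4.0000, -3.6000, 1.9000)
τ = (0.1900, 0.1800, -0.0700)

Δv = v₁−v₀ = (0.21333333, -0.19200000, 0.10133333)
m·(v₁−v₀)/dt = (4.0000, -3.6000, 1.9000)
Δω = ω₁−ω₀ = (0.29813333, 0.14520000, -0.02965333)
τ = I·(Δω/dt) + ω₀×(Iω₀) = (0.1900, 0.1800, -0.0700)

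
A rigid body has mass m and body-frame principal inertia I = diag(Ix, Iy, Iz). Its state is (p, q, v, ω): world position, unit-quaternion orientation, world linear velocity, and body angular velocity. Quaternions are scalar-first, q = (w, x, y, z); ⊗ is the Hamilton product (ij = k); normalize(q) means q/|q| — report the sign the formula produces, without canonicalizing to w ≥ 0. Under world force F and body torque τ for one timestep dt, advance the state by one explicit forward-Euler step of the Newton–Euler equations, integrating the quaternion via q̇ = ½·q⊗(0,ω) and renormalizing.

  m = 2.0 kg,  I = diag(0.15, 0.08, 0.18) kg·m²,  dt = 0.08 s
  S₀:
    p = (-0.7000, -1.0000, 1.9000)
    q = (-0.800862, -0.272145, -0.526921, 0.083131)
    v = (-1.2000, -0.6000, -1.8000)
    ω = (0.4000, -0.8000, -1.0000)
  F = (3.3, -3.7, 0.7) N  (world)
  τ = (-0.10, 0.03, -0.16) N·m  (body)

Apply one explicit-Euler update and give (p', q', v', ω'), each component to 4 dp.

p' = (-0.7960, -1.0480, 1.7560)
q' = (-0.8089, -0.2608, -0.5101, 0.1321)
v' = (-1.0680, -0.7480, -1.7720)
ω' = (0.3040, -0.7820, -1.0811)

linear accel F/m = (1.6500, -1.8500, 0.3500)
new position p' = (-0.7960, -1.0480, 1.7560)
v' = v + a·dt = (-1.0680, -0.7480, -1.7720)
precession coupling ω×(Iω) = (0.0800, 0.0120, 0.0224)
α = I⁻¹(τ − ω×Iω) = (-1.2000, 0.2250, -1.0133)
new body rate ω' = (0.3040, -0.7820, -1.0811)
2q̇ = q⊗(0,ω) = (-0.2295478, 0.2730810, 0.4017970, 1.2293464)
q' = normalize(q + ½dt·q⊗(0,ω)) = (-0.8089, -0.2608, -0.5101, 0.1321)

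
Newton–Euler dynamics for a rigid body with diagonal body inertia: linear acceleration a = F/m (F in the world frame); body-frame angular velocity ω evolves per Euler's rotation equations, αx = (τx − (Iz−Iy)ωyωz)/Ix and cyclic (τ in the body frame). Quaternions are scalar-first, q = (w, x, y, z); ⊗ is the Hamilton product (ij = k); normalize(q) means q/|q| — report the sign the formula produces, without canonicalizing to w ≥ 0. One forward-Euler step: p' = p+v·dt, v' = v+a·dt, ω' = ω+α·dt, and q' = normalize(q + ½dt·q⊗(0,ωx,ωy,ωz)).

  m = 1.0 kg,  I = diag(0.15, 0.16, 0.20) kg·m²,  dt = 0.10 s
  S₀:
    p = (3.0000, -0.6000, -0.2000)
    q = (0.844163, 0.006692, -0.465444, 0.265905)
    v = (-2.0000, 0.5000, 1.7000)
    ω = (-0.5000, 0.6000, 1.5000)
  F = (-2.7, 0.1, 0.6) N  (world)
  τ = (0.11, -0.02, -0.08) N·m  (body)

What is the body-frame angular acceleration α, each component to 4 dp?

ω×(Iω) gyroscopic = (0.0360, 0.0375, -0.0030)
(τ − ω×Iω)/I = (0.4933, -0.3594, -0.3850)

α = (0.4933, -0.3594, -0.3850)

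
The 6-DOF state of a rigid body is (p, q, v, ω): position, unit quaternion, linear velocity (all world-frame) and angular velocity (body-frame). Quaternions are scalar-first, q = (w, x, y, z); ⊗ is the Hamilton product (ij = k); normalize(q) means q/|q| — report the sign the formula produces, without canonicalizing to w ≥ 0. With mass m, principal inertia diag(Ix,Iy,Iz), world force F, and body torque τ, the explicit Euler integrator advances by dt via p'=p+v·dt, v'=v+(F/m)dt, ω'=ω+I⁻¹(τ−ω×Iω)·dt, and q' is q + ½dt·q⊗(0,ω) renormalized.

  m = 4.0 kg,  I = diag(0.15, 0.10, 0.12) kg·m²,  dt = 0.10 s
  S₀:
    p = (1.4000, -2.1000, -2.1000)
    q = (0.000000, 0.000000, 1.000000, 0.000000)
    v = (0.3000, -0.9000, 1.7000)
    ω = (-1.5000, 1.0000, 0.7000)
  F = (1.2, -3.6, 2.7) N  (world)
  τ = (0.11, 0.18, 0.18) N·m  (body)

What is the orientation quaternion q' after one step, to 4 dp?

2q̇ = q⊗(0,ω) = (-1.0000000, 0.7000000, 0.0000000, 1.5000000)
q' = normalize(q + ½dt·q⊗(0,ω)) = (-0.0498, 0.0348, 0.9954, 0.0747)

q' = (-0.0498, 0.0348, 0.9954, 0.0747)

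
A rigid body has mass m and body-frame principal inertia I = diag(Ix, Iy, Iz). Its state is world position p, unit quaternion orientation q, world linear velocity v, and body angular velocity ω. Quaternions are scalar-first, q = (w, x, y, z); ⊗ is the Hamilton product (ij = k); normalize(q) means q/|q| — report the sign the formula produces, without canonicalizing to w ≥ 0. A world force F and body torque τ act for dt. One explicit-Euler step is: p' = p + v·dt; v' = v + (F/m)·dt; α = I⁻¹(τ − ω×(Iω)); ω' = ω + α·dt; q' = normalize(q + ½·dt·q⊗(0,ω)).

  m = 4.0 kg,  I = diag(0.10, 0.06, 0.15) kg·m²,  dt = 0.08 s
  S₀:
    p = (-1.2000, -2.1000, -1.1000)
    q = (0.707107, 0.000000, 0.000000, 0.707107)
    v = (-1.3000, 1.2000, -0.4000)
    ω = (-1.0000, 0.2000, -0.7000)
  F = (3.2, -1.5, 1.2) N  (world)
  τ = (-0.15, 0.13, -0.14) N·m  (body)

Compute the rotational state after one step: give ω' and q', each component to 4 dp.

ω×(Iω) gyroscopic = (-0.0126, -0.0350, 0.0080)
α = I⁻¹(τ − ω×Iω) = (-1.3740, 2.7500, -0.9867)
ω + α·dt = (-1.1099, 0.4200, -0.7789)
2q̇ = q⊗(0,ω) = (0.4949749, -0.8485284, -0.5656856, -0.4949749)
updated quaternion q' = (0.7260, -0.0339, -0.0226, 0.6865)

ω' = (-1.1099, 0.4200, -0.7789)
q' = (0.7260, -0.0339, -0.0226, 0.6865)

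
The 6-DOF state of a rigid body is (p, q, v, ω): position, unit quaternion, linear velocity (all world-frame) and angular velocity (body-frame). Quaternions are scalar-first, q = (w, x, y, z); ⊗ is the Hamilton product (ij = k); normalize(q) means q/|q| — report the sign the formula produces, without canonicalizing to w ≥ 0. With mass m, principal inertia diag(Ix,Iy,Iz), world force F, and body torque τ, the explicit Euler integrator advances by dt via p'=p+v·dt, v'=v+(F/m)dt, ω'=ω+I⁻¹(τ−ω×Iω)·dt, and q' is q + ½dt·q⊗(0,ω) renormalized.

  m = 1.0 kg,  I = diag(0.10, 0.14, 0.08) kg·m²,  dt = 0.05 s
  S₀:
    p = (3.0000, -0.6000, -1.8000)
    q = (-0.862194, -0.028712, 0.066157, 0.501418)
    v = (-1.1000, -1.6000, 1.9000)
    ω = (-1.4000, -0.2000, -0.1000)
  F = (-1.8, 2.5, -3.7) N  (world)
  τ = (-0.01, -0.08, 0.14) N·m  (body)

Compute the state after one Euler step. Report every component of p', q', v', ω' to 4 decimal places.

p' = (2.9450, -0.6800, -1.7050)
q' = (-0.8611, 0.0038, 0.0528, 0.5057)
v' = (-1.1900, -1.4750, 1.7150)
ω' = (-1.4044, -0.2296, -0.0195)

gyro term ω×Iω = (-0.0012, 0.0028, 0.0112)
angular accel α = (-0.0880, -0.5914, 1.6100)
ω + α·dt = (-1.4044, -0.2296, -0.0195)
Hamilton product q⊗(0,ω) = (0.0231764, 1.3007395, -0.5324176, 0.1845816)
q + ½dt·q⊗(0,ω), renormalized = (-0.8611, 0.0038, 0.0528, 0.5057)
linear accel F/m = (-1.8000, 2.5000, -3.7000)
p' = p + v·dt = (2.9450, -0.6800, -1.7050)
new velocity v' = (-1.1900, -1.4750, 1.7150)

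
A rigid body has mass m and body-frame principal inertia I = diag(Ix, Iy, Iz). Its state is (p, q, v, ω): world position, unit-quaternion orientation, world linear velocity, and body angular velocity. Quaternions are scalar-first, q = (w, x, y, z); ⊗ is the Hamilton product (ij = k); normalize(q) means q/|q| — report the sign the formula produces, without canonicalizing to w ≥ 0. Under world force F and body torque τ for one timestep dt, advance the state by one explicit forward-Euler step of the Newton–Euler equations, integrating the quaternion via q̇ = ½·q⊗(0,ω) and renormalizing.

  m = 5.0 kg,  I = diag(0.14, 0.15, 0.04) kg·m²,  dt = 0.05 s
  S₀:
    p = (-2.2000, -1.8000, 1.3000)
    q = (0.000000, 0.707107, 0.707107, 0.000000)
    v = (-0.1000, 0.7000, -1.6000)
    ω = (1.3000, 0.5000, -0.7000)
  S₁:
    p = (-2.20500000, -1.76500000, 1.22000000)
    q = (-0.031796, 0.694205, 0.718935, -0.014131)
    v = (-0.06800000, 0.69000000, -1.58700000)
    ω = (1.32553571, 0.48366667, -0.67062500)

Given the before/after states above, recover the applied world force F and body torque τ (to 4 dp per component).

Δω = ω₁−ω₀ = (0.02553571, -0.01633333, 0.02937500)
τ = I·(Δω/dt) + ω₀×(Iω₀) = (0.1100, -0.1400, 0.0300)
Δv = v₁−v₀ = (0.03200000, -0.01000000, 0.01300000)
m·(v₁−v₀)/dt = (3.2000, -1.0000, 1.3000)

F = (3.2000, -1.0000, 1.3000)
τ = (0.1100, -0.1400, 0.0300)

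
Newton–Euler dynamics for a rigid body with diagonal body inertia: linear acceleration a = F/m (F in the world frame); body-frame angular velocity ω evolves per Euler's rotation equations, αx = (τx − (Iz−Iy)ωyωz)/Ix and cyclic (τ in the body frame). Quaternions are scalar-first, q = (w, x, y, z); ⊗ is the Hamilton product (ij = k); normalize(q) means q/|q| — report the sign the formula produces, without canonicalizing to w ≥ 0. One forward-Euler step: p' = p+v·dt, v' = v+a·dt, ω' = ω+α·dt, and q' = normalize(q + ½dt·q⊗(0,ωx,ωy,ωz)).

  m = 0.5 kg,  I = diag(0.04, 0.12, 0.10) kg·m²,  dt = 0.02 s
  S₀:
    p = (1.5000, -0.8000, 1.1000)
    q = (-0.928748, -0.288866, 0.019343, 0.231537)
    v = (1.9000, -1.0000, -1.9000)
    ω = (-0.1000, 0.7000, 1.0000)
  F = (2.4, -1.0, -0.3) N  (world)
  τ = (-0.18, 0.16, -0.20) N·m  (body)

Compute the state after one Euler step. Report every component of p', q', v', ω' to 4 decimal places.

gyro term ω×Iω = (-0.0140, 0.0060, -0.0056)
(τ − ω×Iω)/I = (-4.1500, 1.2833, -1.9440)
ω + α·dt = (-0.1830, 0.7257, 0.9611)
2q̇ = q⊗(0,ω) = (-0.2739637, -0.0498581, -0.3844113, -1.1290199)
q' = normalize(q + ½dt·q⊗(0,ω)) = (-0.9314, -0.2893, 0.0155, 0.2202)
linear accel F/m = (4.8000, -2.0000, -0.6000)
new position p' = (1.5380, -0.8200, 1.0620)
new velocity v' = (1.9960, -1.0400, -1.9120)

p' = (1.5380, -0.8200, 1.0620)
q' = (-0.9314, -0.2893, 0.0155, 0.2202)
v' = (1.9960, -1.0400, -1.9120)
ω' = (-0.1830, 0.7257, 0.9611)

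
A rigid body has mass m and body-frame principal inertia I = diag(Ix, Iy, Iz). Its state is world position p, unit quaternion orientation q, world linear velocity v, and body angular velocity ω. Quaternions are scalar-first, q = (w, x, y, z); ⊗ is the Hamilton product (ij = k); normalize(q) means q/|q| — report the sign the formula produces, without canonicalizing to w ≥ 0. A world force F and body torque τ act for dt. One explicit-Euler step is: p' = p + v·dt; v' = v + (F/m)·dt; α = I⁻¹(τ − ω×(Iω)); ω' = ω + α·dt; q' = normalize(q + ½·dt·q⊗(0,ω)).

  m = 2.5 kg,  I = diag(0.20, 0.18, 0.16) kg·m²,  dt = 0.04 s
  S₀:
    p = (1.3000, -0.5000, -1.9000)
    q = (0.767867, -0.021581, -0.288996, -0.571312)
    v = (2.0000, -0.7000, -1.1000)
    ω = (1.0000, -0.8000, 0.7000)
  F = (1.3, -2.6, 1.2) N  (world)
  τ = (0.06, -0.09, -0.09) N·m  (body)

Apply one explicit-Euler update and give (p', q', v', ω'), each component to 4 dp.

p' = (1.3800, -0.5280, -1.9440)
q' = (0.7713, -0.0194, -0.3123, -0.5542)
v' = (2.0208, -0.7416, -1.0808)
ω' = (1.0098, -0.8262, 0.6735)

linear accel F/m = (0.5200, -1.0400, 0.4800)
p' = p + v·dt = (1.3800, -0.5280, -1.9440)
v + (F/m)dt = (2.0208, -0.7416, -1.0808)
α = I⁻¹(τ − ω×Iω) = (0.2440, -0.6556, -0.6625)
ω' = ω + α·dt = (1.0098, -0.8262, 0.6735)
q⊗(0,ω) = (0.1903026, 0.1085202, -1.1704989, 0.8437677)
q' = normalize(q + ½dt·q⊗(0,ω)) = (0.7713, -0.0194, -0.3123, -0.5542)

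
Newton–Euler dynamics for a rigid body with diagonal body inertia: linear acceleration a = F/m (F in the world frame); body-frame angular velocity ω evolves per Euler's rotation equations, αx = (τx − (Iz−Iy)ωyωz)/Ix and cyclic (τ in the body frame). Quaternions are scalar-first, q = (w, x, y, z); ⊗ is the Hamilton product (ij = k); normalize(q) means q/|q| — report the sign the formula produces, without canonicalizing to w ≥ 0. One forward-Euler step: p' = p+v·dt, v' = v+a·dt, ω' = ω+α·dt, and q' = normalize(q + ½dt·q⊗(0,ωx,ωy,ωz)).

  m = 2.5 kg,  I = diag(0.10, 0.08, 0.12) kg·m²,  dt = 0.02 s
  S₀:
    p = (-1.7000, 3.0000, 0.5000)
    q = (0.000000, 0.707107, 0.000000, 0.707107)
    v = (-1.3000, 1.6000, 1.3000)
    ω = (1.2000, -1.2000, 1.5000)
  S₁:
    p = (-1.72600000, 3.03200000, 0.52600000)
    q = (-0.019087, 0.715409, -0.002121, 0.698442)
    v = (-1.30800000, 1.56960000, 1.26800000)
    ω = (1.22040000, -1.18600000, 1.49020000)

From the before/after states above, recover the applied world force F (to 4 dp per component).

Δv = v₁−v₀ = (-0.00800000, -0.03040000, -0.03200000)
F = m·Δv/dt = (-1.0000, -3.8000, -4.0000)

F = (-1.0000, -3.8000, -4.0000)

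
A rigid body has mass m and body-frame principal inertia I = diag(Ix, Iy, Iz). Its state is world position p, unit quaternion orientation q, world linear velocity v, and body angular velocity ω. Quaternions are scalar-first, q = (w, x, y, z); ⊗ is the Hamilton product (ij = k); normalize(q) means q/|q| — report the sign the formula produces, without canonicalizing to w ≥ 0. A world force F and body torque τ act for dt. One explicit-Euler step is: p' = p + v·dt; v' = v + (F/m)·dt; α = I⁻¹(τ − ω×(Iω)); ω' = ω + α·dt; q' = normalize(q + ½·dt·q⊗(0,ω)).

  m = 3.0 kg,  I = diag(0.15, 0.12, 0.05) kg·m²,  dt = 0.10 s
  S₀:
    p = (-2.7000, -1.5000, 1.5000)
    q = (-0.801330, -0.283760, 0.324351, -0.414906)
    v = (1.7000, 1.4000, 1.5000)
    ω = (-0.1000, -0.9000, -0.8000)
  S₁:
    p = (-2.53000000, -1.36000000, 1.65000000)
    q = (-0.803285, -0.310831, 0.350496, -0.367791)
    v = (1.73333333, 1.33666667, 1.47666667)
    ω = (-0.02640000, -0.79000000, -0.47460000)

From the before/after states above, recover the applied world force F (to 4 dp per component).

velocity change Δv = (0.03333333, -0.06333333, -0.02333333)
applied force F = (1.0000, -1.9000, -0.7000)

F = (1.0000, -1.9000, -0.7000)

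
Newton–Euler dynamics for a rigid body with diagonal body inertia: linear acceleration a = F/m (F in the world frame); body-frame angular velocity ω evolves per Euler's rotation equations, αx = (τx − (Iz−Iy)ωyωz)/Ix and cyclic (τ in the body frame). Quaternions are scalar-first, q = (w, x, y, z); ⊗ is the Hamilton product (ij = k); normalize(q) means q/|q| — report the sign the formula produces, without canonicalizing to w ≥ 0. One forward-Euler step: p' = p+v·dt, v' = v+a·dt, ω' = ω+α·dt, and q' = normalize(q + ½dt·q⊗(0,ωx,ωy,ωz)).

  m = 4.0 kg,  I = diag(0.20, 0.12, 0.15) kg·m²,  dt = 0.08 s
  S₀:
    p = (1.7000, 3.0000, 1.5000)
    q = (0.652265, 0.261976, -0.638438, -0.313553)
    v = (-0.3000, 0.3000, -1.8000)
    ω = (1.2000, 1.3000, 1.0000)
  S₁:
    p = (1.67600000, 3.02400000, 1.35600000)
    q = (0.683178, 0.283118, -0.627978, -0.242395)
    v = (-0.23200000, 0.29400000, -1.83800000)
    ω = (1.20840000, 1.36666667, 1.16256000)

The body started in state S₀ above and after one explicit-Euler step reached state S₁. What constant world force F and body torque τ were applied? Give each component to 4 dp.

F = (3.4000, -0.3000, -1.9000)
τ = (0.0600, 0.1600, 0.1800)

Δv = v₁−v₀ = (0.06800000, -0.00600000, -0.03800000)
m·(v₁−v₀)/dt = (3.4000, -0.3000, -1.9000)
Δω = ω₁−ω₀ = (0.00840000, 0.06666667, 0.16256000)
ω₀×(Iω₀) = (0.0390, 0.0600, -0.1248)
I·α + gyro = (0.0600, 0.1600, 0.1800)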